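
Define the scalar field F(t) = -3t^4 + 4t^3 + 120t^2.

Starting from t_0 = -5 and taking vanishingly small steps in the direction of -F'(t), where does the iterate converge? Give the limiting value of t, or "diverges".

diverges

F'(t) = -12t(t - 5)(t + 4), so F'(-5) = 600.
Gradient descent moves in the -F' direction, i.e. t is decreasing.
There is no critical point below t=-5, and F' keeps the same sign, so the iterate runs off to −∞.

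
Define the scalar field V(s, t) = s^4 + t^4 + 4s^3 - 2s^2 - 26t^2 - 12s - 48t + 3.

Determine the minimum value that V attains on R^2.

V(s,t) separates as P(s) + Q(t) + 3, so its minimum is min P + min Q + 3.
P'(s) = 4(s - 1)(s + 1)(s + 3) vanishes at s ∈ {-3, -1, 1}; Q'(t) = 4(t - 4)(t + 1)(t + 3) vanishes at t ∈ {-3, -1, 4}.
Local minima of P (where P''>0): P(-3)=-9, P(1)=-9. Local minima of Q: Q(-3)=-9, Q(4)=-352.
So the global minimum of V is P(-3) + Q(4) + 3 = -9 − 352 + 3 = -358, attained at (-3, 4).

-358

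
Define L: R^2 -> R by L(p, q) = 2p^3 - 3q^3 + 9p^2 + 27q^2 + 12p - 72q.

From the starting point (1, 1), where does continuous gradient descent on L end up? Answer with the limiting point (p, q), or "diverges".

L is separable, so gradient descent decouples: p follows -∂L/∂p, q follows -∂L/∂q.
∂L/∂p = 6(p + 1)(p + 2); at p=1 this is 36, so p decreases.
∂L/∂q = -9(q - 4)(q - 2); at q=1 this is -27, so q increases.
p converges to its nearest critical value -1 (a local min of the p-part); q converges to 2. The iterate converges to (-1, 2).

(-1, 2)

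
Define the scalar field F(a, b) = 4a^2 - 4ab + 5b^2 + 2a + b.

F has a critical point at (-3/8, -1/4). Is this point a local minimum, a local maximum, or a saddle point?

local minimum

The Hessian of F is constant: H = [[8, -4], [-4, 10]].
det(H) = 8·10 − (-4)² = 64.
det(H) > 0 and tr(H) = 18 > 0, so H is positive definite and the point is a local minimum.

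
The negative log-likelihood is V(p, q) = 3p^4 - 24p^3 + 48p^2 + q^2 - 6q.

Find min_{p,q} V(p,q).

V(p,q) separates as A(p) + B(q), so its minimum is min A + min B.
A'(p) = 12p(p - 4)(p - 2) vanishes at p ∈ {0, 2, 4}; B'(q) = 2q - 6 vanishes at q ∈ {3}.
Local minima of A (where A''>0): A(0)=0, A(4)=0. Local minima of B: B(3)=-9.
So the global minimum of V is A(0) + B(3) = 0 − 9 = -9, attained at (0, 3).

-9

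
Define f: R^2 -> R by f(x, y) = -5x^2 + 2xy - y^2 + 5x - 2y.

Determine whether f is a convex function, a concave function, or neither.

concave

f is quadratic, so its Hessian is the constant matrix H = [[-10, 2], [2, -2]].
det(H) = 16, tr(H) = -12.
det(H) > 0 and tr(H) < 0, so H is negative definite everywhere: concave.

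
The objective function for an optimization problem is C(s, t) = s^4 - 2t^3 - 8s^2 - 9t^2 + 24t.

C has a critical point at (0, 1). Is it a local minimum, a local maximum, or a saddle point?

The mixed partial ∂²C/∂s∂t is 0, so the Hessian at any point is diag(C_ss, C_tt) = diag(4(3s^2 - 4), -6(2t + 3)).
At (0, 1): H = diag(-16, -30).
Both eigenvalues are negative, so H is negative definite: a local maximum.

local maximum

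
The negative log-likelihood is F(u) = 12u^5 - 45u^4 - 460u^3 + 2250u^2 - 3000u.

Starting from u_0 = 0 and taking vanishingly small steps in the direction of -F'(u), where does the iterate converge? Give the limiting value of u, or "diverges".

1

F'(u) = 60(u - 5)(u - 2)(u - 1)(u + 5), so F'(0) = -3000.
Gradient descent moves in the -F' direction, i.e. u is increasing.
The nearest critical point in that direction is u = 1, where F'' = 1440 > 0 (a local minimum). The iterate converges there.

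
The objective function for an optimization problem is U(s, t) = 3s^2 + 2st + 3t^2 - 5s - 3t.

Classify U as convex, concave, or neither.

U is quadratic, so its Hessian is the constant matrix H = [[6, 2], [2, 6]].
det(H) = 32, tr(H) = 12.
det(H) > 0 and tr(H) > 0, so H is positive definite everywhere: convex.

convex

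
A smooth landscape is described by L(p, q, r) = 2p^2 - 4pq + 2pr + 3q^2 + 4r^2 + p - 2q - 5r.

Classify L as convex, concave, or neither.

convex

L is quadratic, so its Hessian is the constant matrix H = [[4, -4, 2], [-4, 6, 0], [2, 0, 8]].
Leading principal minors: 4, 8, 40.
All positive ⇒ H ≻ 0 ⇒ convex.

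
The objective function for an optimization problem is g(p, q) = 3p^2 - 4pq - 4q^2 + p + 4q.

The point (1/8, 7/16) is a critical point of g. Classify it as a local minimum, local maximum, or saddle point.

saddle point

The Hessian of g is constant: H = [[6, -4], [-4, -8]].
det(H) = 6·(-8) − (-4)² = -64.
Since det(H) < 0, H is indefinite and the critical point is a saddle point.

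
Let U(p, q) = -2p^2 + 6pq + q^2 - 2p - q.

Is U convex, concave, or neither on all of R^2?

neither

U is quadratic, so its Hessian is the constant matrix H = [[-4, 6], [6, 2]].
det(H) = -44, tr(H) = -2.
det(H) < 0, so H is indefinite: neither convex nor concave.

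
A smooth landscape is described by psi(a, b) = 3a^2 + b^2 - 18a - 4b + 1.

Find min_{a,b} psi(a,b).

-30

psi(a,b) separates as P(a) + Q(b) + 1, so its minimum is min P + min Q + 1.
P'(a) = 6a - 18 vanishes at a ∈ {3}; Q'(b) = 2b - 4 vanishes at b ∈ {2}.
Local minima of P (where P''>0): P(3)=-27. Local minima of Q: Q(2)=-4.
So the global minimum of psi is P(3) + Q(2) + 1 = -27 − 4 + 1 = -30, attained at (3, 2).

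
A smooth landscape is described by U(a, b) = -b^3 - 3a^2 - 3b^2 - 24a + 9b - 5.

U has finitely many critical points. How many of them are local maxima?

1

U separates as a function of a plus a function of b, so ∇U=0 decouples.
∂U/∂a = -6(a + 4) = 0 at a ∈ {-4}; ∂U/∂b = -3(b - 1)(b + 3) = 0 at b ∈ {-3, 1}.
The Hessian is diagonal: diag(U_aa, U_bb). Second derivatives: U_aa(-4)=-6; U_bb(-3)=12, U_bb(1)=-12.
Local maxima occur where both diagonal entries negative: (-4, 1). Count: 1.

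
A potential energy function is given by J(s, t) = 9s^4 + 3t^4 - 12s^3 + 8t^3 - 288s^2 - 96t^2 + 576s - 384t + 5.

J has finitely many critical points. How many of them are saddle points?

J separates as a function of s plus a function of t, so ∇J=0 decouples.
∂J/∂s = 36(s - 4)(s - 1)(s + 4) = 0 at s ∈ {-4, 1, 4}; ∂J/∂t = 12(t - 4)(t + 2)(t + 4) = 0 at t ∈ {-4, -2, 4}.
The Hessian is diagonal: diag(J_ss, J_tt). Second derivatives: J_ss(-4)=1440, J_ss(1)=-540, J_ss(4)=864; J_tt(-4)=192, J_tt(-2)=-144, J_tt(4)=576.
Saddle points occur where the two diagonal entries have opposite signs: (-4, -2), (1, -4), (1, 4), (4, -2). Count: 4.

4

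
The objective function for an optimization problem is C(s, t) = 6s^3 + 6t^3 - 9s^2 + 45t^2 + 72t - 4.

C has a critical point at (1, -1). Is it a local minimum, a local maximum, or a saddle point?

local minimum

The mixed partial ∂²C/∂s∂t is 0, so the Hessian at any point is diag(C_ss, C_tt) = diag(18(2s - 1), 18(2t + 5)).
At (1, -1): H = diag(18, 54).
Both eigenvalues are positive, so H is positive definite: a local minimum.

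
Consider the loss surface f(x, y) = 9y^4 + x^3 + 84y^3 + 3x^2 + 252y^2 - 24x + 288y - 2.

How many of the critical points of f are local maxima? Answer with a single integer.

f separates as a function of x plus a function of y, so ∇f=0 decouples.
∂f/∂x = 3(x - 2)(x + 4) = 0 at x ∈ {-4, 2}; ∂f/∂y = 36(y + 1)(y + 2)(y + 4) = 0 at y ∈ {-4, -2, -1}.
The Hessian is diagonal: diag(f_xx, f_yy). Second derivatives: f_xx(-4)=-18, f_xx(2)=18; f_yy(-4)=216, f_yy(-2)=-72, f_yy(-1)=108.
Local maxima occur where both diagonal entries negative: (-4, -2). Count: 1.

1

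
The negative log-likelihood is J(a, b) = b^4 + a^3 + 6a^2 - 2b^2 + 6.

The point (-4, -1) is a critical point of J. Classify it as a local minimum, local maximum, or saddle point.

The mixed partial ∂²J/∂a∂b is 0, so the Hessian at any point is diag(J_aa, J_bb) = diag(6(a + 2), 4(3b^2 - 1)).
At (-4, -1): H = diag(-12, 8).
The eigenvalues have opposite signs, so H is indefinite: a saddle point.

saddle point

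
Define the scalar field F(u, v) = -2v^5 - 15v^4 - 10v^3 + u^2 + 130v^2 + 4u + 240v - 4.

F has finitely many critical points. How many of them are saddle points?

2

F separates as a function of u plus a function of v, so ∇F=0 decouples.
∂F/∂u = 2(u + 2) = 0 at u ∈ {-2}; ∂F/∂v = -10(v - 2)(v + 1)(v + 3)(v + 4) = 0 at v ∈ {-4, -3, -1, 2}.
The Hessian is diagonal: diag(F_uu, F_vv). Second derivatives: F_uu(-2)=2; F_vv(-4)=180, F_vv(-3)=-100, F_vv(-1)=180, F_vv(2)=-900.
Saddle points occur where the two diagonal entries have opposite signs: (-2, -3), (-2, 2). Count: 2.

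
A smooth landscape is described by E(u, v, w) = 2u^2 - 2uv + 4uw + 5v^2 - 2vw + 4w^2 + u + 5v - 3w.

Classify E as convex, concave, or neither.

E is quadratic, so its Hessian is the constant matrix H = [[4, -2, 4], [-2, 10, -2], [4, -2, 8]].
Leading principal minors: 4, 36, 144.
All positive ⇒ H ≻ 0 ⇒ convex.

convex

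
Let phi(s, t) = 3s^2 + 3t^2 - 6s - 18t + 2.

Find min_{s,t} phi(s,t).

-28

phi(s,t) separates as P(s) + Q(t) + 2, so its minimum is min P + min Q + 2.
P'(s) = 6s - 6 vanishes at s ∈ {1}; Q'(t) = 6(t - 3) vanishes at t ∈ {3}.
Local minima of P (where P''>0): P(1)=-3. Local minima of Q: Q(3)=-27.
So the global minimum of phi is P(1) + Q(3) + 2 = -3 − 27 + 2 = -28, attained at (1, 3).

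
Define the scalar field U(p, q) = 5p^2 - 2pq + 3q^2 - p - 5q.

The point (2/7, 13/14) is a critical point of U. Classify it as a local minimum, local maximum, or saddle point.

local minimum

The Hessian of U is constant: H = [[10, -2], [-2, 6]].
det(H) = 10·6 − (-2)² = 56.
det(H) > 0 and tr(H) = 16 > 0, so H is positive definite and the point is a local minimum.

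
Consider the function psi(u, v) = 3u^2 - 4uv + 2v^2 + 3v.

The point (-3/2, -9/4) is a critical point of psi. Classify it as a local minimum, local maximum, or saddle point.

local minimum

The Hessian of psi is constant: H = [[6, -4], [-4, 4]].
det(H) = 6·4 − (-4)² = 8.
det(H) > 0 and tr(H) = 10 > 0, so H is positive definite and the point is a local minimum.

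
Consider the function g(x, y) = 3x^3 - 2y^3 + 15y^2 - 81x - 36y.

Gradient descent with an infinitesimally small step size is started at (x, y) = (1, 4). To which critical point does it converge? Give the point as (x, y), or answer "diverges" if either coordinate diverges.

diverges

g is separable, so gradient descent decouples: x follows -∂g/∂x, y follows -∂g/∂y.
∂g/∂x = 9(x - 3)(x + 3); at x=1 this is -72, so x increases.
∂g/∂y = -6(y - 3)(y - 2); at y=4 this is -12, so y increases.
The y-coordinate has no critical point in that direction and runs off to infinity.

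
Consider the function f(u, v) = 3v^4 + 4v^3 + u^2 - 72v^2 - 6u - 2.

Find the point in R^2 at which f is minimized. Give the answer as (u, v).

(3, -4)

f(u,v) separates as P(u) + Q(v) − 2, so its minimum is min P + min Q − 2.
P'(u) = 2u - 6 vanishes at u ∈ {3}; Q'(v) = 12v(v - 3)(v + 4) vanishes at v ∈ {-4, 0, 3}.
Local minima of P (where P''>0): P(3)=-9. Local minima of Q: Q(-4)=-640, Q(3)=-297.
So the global minimum of f is P(3) + Q(-4) − 2 = -9 − 640 − 2 = -651, attained at (3, -4).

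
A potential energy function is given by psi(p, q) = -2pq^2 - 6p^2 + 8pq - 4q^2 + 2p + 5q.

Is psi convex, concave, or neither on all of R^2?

neither

The term -2pq^2 is cubic, so the Hessian is not constant.
∂²psi/∂q² = -4p - 8, which takes both signs as p varies (negative for sufficiently large p). A diagonal entry of the Hessian changing sign means the Hessian is neither positive- nor negative-semidefinite on all of R^2.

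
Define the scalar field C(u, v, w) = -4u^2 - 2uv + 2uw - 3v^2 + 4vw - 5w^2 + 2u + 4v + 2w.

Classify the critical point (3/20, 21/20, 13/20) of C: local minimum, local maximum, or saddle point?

local maximum

The Hessian is constant: H = [[-8, -2, 2], [-2, -6, 4], [2, 4, -10]].
Leading principal minors: Δ₁ = -8, Δ₂ = 44, Δ₃ = -320.
The minors alternate sign starting negative (−, +, −), so H is negative definite: a local maximum.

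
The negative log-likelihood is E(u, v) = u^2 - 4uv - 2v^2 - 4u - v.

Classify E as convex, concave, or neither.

neither

E is quadratic, so its Hessian is the constant matrix H = [[2, -4], [-4, -4]].
det(H) = -24, tr(H) = -2.
det(H) < 0, so H is indefinite: neither convex nor concave.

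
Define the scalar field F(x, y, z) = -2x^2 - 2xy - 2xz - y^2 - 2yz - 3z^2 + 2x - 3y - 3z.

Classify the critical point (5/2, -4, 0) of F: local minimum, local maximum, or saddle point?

The Hessian is constant: H = [[-4, -2, -2], [-2, -2, -2], [-2, -2, -6]].
Leading principal minors: Δ₁ = -4, Δ₂ = 4, Δ₃ = -16.
The minors alternate sign starting negative (−, +, −), so H is negative definite: a local maximum.

local maximum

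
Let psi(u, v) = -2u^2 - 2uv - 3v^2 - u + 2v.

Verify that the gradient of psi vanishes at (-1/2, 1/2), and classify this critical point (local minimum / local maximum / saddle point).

∇psi = (-4u - 2v - 1, -2u - 6v + 2); substituting (-1/2, 1/2) gives ∇psi = (0, 0), so (-1/2, 1/2) is indeed a critical point.
The Hessian of psi is constant: H = [[-4, -2], [-2, -6]].
det(H) = (-4)·(-6) − (-2)² = 20.
det(H) > 0 and tr(H) = -10 < 0, so H is negative definite and the point is a local maximum.

local maximum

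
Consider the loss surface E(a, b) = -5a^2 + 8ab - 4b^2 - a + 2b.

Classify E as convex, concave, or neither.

concave

E is quadratic, so its Hessian is the constant matrix H = [[-10, 8], [8, -8]].
det(H) = 16, tr(H) = -18.
det(H) > 0 and tr(H) < 0, so H is negative definite everywhere: concave.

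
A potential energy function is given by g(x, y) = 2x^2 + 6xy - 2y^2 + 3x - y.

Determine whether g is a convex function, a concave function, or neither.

g is quadratic, so its Hessian is the constant matrix H = [[4, 6], [6, -4]].
det(H) = -52, tr(H) = 0.
det(H) < 0, so H is indefinite: neither convex nor concave.

neither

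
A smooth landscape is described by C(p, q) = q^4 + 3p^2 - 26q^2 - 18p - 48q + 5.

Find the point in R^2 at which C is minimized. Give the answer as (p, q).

(3, 4)

C(p,q) separates as A(p) + B(q) + 5, so its minimum is min A + min B + 5.
A'(p) = 6p - 18 vanishes at p ∈ {3}; B'(q) = 4(q - 4)(q + 1)(q + 3) vanishes at q ∈ {-3, -1, 4}.
Local minima of A (where A''>0): A(3)=-27. Local minima of B: B(-3)=-9, B(4)=-352.
So the global minimum of C is A(3) + B(4) + 5 = -27 − 352 + 5 = -374, attained at (3, 4).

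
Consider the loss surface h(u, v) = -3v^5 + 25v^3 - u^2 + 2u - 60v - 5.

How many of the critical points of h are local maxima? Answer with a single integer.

h separates as a function of u plus a function of v, so ∇h=0 decouples.
∂h/∂u = -2(u - 1) = 0 at u ∈ {1}; ∂h/∂v = -15(v - 2)(v - 1)(v + 1)(v + 2) = 0 at v ∈ {-2, -1, 1, 2}.
The Hessian is diagonal: diag(h_uu, h_vv). Second derivatives: h_uu(1)=-2; h_vv(-2)=180, h_vv(-1)=-90, h_vv(1)=90, h_vv(2)=-180.
Local maxima occur where both diagonal entries negative: (1, -1), (1, 2). Count: 2.

2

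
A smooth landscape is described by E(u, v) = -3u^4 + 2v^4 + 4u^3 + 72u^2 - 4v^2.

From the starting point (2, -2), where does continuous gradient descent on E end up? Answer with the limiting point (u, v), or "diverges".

(0, -1)

E is separable, so gradient descent decouples: u follows -∂E/∂u, v follows -∂E/∂v.
∂E/∂u = -12u(u - 4)(u + 3); at u=2 this is 240, so u decreases.
∂E/∂v = 8v(v - 1)(v + 1); at v=-2 this is -48, so v increases.
u converges to its nearest critical value 0 (a local min of the u-part); v converges to -1. The iterate converges to (0, -1).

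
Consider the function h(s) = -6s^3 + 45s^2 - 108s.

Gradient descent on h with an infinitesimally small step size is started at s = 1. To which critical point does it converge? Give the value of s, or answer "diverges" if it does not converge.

2

h'(s) = -18(s - 3)(s - 2), so h'(1) = -36.
Gradient descent moves in the -h' direction, i.e. s is increasing.
The nearest critical point in that direction is s = 2, where h'' = 18 > 0 (a local minimum). The iterate converges there.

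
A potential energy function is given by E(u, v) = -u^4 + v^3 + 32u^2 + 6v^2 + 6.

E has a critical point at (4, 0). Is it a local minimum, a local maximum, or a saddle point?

The mixed partial ∂²E/∂u∂v is 0, so the Hessian at any point is diag(E_uu, E_vv) = diag(4(-3u^2 + 16), 6(v + 2)).
At (4, 0): H = diag(-128, 12).
The eigenvalues have opposite signs, so H is indefinite: a saddle point.

saddle point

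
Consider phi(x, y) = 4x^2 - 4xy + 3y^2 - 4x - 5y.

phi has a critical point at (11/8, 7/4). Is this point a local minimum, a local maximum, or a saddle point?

local minimum

The Hessian of phi is constant: H = [[8, -4], [-4, 6]].
det(H) = 8·6 − (-4)² = 32.
det(H) > 0 and tr(H) = 14 > 0, so H is positive definite and the point is a local minimum.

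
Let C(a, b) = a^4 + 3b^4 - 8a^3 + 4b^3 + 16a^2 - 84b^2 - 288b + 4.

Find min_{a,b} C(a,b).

-1468

C(a,b) separates as P(a) + Q(b) + 4, so its minimum is min P + min Q + 4.
P'(a) = 4a(a - 4)(a - 2) vanishes at a ∈ {0, 2, 4}; Q'(b) = 12(b - 4)(b + 2)(b + 3) vanishes at b ∈ {-3, -2, 4}.
Local minima of P (where P''>0): P(0)=0, P(4)=0. Local minima of Q: Q(-3)=243, Q(4)=-1472.
So the global minimum of C is P(0) + Q(4) + 4 = 0 − 1472 + 4 = -1468, attained at (0, 4).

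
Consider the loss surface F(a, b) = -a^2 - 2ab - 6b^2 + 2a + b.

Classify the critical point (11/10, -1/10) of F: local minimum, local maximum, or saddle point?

The Hessian of F is constant: H = [[-2, -2], [-2, -12]].
det(H) = (-2)·(-12) − (-2)² = 20.
det(H) > 0 and tr(H) = -14 < 0, so H is negative definite and the point is a local maximum.

local maximum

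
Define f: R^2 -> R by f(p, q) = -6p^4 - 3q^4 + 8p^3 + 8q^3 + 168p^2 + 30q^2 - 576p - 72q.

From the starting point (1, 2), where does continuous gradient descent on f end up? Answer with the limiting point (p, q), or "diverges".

f is separable, so gradient descent decouples: p follows -∂f/∂p, q follows -∂f/∂q.
∂f/∂p = -24(p - 3)(p - 2)(p + 4); at p=1 this is -240, so p increases.
∂f/∂q = -12(q - 3)(q - 1)(q + 2); at q=2 this is 48, so q decreases.
p converges to its nearest critical value 2 (a local min of the p-part); q converges to 1. The iterate converges to (2, 1).

(2, 1)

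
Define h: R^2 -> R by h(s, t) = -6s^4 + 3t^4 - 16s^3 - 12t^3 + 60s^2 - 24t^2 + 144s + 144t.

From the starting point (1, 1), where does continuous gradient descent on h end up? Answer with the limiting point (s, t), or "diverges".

h is separable, so gradient descent decouples: s follows -∂h/∂s, t follows -∂h/∂t.
∂h/∂s = -24(s - 2)(s + 1)(s + 3); at s=1 this is 192, so s decreases.
∂h/∂t = 12(t - 3)(t - 2)(t + 2); at t=1 this is 72, so t decreases.
s converges to its nearest critical value -1 (a local min of the s-part); t converges to -2. The iterate converges to (-1, -2).

(-1, -2)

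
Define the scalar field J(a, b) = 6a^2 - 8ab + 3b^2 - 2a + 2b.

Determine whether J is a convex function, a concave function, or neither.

J is quadratic, so its Hessian is the constant matrix H = [[12, -8], [-8, 6]].
det(H) = 8, tr(H) = 18.
det(H) > 0 and tr(H) > 0, so H is positive definite everywhere: convex.

convex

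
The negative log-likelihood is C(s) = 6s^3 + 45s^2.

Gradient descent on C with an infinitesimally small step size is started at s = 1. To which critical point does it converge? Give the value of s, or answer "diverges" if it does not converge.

0

C'(s) = 18s(s + 5), so C'(1) = 108.
Gradient descent moves in the -C' direction, i.e. s is decreasing.
The nearest critical point in that direction is s = 0, where C'' = 90 > 0 (a local minimum). The iterate converges there.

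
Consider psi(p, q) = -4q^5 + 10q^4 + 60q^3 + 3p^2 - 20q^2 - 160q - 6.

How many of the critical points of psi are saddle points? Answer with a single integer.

2

psi separates as a function of p plus a function of q, so ∇psi=0 decouples.
∂psi/∂p = 6p = 0 at p ∈ {0}; ∂psi/∂q = -20(q - 4)(q - 1)(q + 1)(q + 2) = 0 at q ∈ {-2, -1, 1, 4}.
The Hessian is diagonal: diag(psi_pp, psi_qq). Second derivatives: psi_pp(0)=6; psi_qq(-2)=360, psi_qq(-1)=-200, psi_qq(1)=360, psi_qq(4)=-1800.
Saddle points occur where the two diagonal entries have opposite signs: (0, -1), (0, 4). Count: 2.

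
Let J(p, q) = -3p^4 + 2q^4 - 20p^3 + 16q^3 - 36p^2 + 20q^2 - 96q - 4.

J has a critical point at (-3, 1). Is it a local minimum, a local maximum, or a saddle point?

saddle point

The mixed partial ∂²J/∂p∂q is 0, so the Hessian at any point is diag(J_pp, J_qq) = diag(-12(3p^2 + 10p + 6), 8(3q^2 + 12q + 5)).
At (-3, 1): H = diag(-36, 160).
The eigenvalues have opposite signs, so H is indefinite: a saddle point.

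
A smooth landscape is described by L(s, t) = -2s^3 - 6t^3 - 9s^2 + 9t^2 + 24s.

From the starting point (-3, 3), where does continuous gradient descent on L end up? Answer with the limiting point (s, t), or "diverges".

diverges

L is separable, so gradient descent decouples: s follows -∂L/∂s, t follows -∂L/∂t.
∂L/∂s = -6(s - 1)(s + 4); at s=-3 this is 24, so s decreases.
∂L/∂t = -18t(t - 1); at t=3 this is -108, so t increases.
The t-coordinate has no critical point in that direction and runs off to infinity.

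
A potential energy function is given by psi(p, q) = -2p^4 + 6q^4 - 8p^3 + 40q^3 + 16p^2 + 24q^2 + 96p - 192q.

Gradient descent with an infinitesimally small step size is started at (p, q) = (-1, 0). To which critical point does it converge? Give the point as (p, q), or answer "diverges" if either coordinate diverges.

psi is separable, so gradient descent decouples: p follows -∂psi/∂p, q follows -∂psi/∂q.
∂psi/∂p = -8(p - 2)(p + 2)(p + 3); at p=-1 this is 48, so p decreases.
∂psi/∂q = 24(q - 1)(q + 2)(q + 4); at q=0 this is -192, so q increases.
p converges to its nearest critical value -2 (a local min of the p-part); q converges to 1. The iterate converges to (-2, 1).

(-2, 1)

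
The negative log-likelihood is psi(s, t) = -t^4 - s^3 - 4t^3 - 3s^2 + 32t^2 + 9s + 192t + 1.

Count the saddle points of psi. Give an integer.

psi separates as a function of s plus a function of t, so ∇psi=0 decouples.
∂psi/∂s = -3(s - 1)(s + 3) = 0 at s ∈ {-3, 1}; ∂psi/∂t = -4(t - 4)(t + 3)(t + 4) = 0 at t ∈ {-4, -3, 4}.
The Hessian is diagonal: diag(psi_ss, psi_tt). Second derivatives: psi_ss(-3)=12, psi_ss(1)=-12; psi_tt(-4)=-32, psi_tt(-3)=28, psi_tt(4)=-224.
Saddle points occur where the two diagonal entries have opposite signs: (-3, -4), (-3, 4), (1, -3). Count: 3.

3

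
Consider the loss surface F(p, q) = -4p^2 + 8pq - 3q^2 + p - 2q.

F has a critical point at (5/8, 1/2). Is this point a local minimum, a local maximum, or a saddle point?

saddle point

The Hessian of F is constant: H = [[-8, 8], [8, -6]].
det(H) = (-8)·(-6) − 8² = -16.
Since det(H) < 0, H is indefinite and the critical point is a saddle point.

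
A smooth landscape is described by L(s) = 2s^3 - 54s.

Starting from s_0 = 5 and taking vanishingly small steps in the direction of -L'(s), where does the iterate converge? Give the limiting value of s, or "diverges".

L'(s) = 6(s - 3)(s + 3), so L'(5) = 96.
Gradient descent moves in the -L' direction, i.e. s is decreasing.
The nearest critical point in that direction is s = 3, where L'' = 36 > 0 (a local minimum). The iterate converges there.

3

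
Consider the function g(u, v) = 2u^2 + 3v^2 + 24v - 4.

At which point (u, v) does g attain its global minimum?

(0, -4)

g(u,v) separates as P(u) + Q(v) − 4, so its minimum is min P + min Q − 4.
P'(u) = 4u vanishes at u ∈ {0}; Q'(v) = 6v + 24 vanishes at v ∈ {-4}.
Local minima of P (where P''>0): P(0)=0. Local minima of Q: Q(-4)=-48.
So the global minimum of g is P(0) + Q(-4) − 4 = 0 − 48 − 4 = -52, attained at (0, -4).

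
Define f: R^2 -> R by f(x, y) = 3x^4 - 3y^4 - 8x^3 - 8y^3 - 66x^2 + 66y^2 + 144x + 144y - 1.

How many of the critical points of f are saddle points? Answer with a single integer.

f separates as a function of x plus a function of y, so ∇f=0 decouples.
∂f/∂x = 12(x - 4)(x - 1)(x + 3) = 0 at x ∈ {-3, 1, 4}; ∂f/∂y = -12(y - 3)(y + 1)(y + 4) = 0 at y ∈ {-4, -1, 3}.
The Hessian is diagonal: diag(f_xx, f_yy). Second derivatives: f_xx(-3)=336, f_xx(1)=-144, f_xx(4)=252; f_yy(-4)=-252, f_yy(-1)=144, f_yy(3)=-336.
Saddle points occur where the two diagonal entries have opposite signs: (-3, -4), (-3, 3), (1, -1), (4, -4), (4, 3). Count: 5.

5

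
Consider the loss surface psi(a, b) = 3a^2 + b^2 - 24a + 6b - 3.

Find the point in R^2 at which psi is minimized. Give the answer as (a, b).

(4, -3)

psi(a,b) separates as P(a) + Q(b) − 3, so its minimum is min P + min Q − 3.
P'(a) = 6a - 24 vanishes at a ∈ {4}; Q'(b) = 2b + 6 vanishes at b ∈ {-3}.
Local minima of P (where P''>0): P(4)=-48. Local minima of Q: Q(-3)=-9.
So the global minimum of psi is P(4) + Q(-3) − 3 = -48 − 9 − 3 = -60, attained at (4, -3).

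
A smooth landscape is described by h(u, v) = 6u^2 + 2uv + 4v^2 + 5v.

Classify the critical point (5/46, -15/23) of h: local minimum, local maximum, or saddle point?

The Hessian of h is constant: H = [[12, 2], [2, 8]].
det(H) = 12·8 − 2² = 92.
det(H) > 0 and tr(H) = 20 > 0, so H is positive definite and the point is a local minimum.

local minimum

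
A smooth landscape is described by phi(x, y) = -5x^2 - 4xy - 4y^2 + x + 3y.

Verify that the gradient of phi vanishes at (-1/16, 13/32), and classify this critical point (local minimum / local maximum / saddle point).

local maximum

∇phi = (-10x - 4y + 1, -4x - 8y + 3); substituting (-1/16, 13/32) gives ∇phi = (0, 0), so (-1/16, 13/32) is indeed a critical point.
The Hessian of phi is constant: H = [[-10, -4], [-4, -8]].
det(H) = (-10)·(-8) − (-4)² = 64.
det(H) > 0 and tr(H) = -18 < 0, so H is negative definite and the point is a local maximum.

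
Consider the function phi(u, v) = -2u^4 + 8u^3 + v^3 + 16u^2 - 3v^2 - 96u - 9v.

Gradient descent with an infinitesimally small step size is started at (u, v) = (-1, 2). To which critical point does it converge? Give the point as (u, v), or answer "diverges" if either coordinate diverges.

phi is separable, so gradient descent decouples: u follows -∂phi/∂u, v follows -∂phi/∂v.
∂phi/∂u = -8(u - 3)(u - 2)(u + 2); at u=-1 this is -96, so u increases.
∂phi/∂v = 3(v - 3)(v + 1); at v=2 this is -9, so v increases.
u converges to its nearest critical value 2 (a local min of the u-part); v converges to 3. The iterate converges to (2, 3).

(2, 3)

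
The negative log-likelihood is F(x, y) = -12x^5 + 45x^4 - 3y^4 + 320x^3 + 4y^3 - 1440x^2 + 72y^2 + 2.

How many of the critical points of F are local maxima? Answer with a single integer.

F separates as a function of x plus a function of y, so ∇F=0 decouples.
∂F/∂x = -60x(x - 4)(x - 3)(x + 4) = 0 at x ∈ {-4, 0, 3, 4}; ∂F/∂y = -12y(y - 4)(y + 3) = 0 at y ∈ {-3, 0, 4}.
The Hessian is diagonal: diag(F_xx, F_yy). Second derivatives: F_xx(-4)=13440, F_xx(0)=-2880, F_xx(3)=1260, F_xx(4)=-1920; F_yy(-3)=-252, F_yy(0)=144, F_yy(4)=-336.
Local maxima occur where both diagonal entries negative: (0, -3), (0, 4), (4, -3), (4, 4). Count: 4.

4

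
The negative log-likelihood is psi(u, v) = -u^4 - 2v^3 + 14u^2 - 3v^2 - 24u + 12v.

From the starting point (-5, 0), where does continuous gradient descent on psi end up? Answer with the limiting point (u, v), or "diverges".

psi is separable, so gradient descent decouples: u follows -∂psi/∂u, v follows -∂psi/∂v.
∂psi/∂u = -4(u - 2)(u - 1)(u + 3); at u=-5 this is 336, so u decreases.
∂psi/∂v = -6(v - 1)(v + 2); at v=0 this is 12, so v decreases.
The u-coordinate has no critical point in that direction and runs off to infinity.

diverges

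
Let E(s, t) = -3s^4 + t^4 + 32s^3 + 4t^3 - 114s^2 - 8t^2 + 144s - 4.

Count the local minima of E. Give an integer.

2

E separates as a function of s plus a function of t, so ∇E=0 decouples.
∂E/∂s = -12(s - 4)(s - 3)(s - 1) = 0 at s ∈ {1, 3, 4}; ∂E/∂t = 4t(t - 1)(t + 4) = 0 at t ∈ {-4, 0, 1}.
The Hessian is diagonal: diag(E_ss, E_tt). Second derivatives: E_ss(1)=-72, E_ss(3)=24, E_ss(4)=-36; E_tt(-4)=80, E_tt(0)=-16, E_tt(1)=20.
Local minima occur where both diagonal entries positive: (3, -4), (3, 1). Count: 2.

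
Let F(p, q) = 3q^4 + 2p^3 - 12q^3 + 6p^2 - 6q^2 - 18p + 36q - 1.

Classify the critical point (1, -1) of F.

The mixed partial ∂²F/∂p∂q is 0, so the Hessian at any point is diag(F_pp, F_qq) = diag(12(p + 1), 12(3q^2 - 6q - 1)).
At (1, -1): H = diag(24, 96).
Both eigenvalues are positive, so H is positive definite: a local minimum.

local minimum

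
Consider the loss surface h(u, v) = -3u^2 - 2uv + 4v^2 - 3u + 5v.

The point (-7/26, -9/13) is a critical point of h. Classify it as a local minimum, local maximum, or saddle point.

The Hessian of h is constant: H = [[-6, -2], [-2, 8]].
det(H) = (-6)·8 − (-2)² = -52.
Since det(H) < 0, H is indefinite and the critical point is a saddle point.

saddle point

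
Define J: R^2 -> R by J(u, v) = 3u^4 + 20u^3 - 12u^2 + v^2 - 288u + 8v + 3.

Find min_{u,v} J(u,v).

-429

J(u,v) separates as P(u) + Q(v) + 3, so its minimum is min P + min Q + 3.
P'(u) = 12(u - 2)(u + 3)(u + 4) vanishes at u ∈ {-4, -3, 2}; Q'(v) = 2v + 8 vanishes at v ∈ {-4}.
Local minima of P (where P''>0): P(-4)=448, P(2)=-416. Local minima of Q: Q(-4)=-16.
So the global minimum of J is P(2) + Q(-4) + 3 = -416 − 16 + 3 = -429, attained at (2, -4).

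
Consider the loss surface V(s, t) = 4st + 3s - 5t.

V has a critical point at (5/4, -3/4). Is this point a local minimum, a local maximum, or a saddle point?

The Hessian of V is constant: H = [[0, 4], [4, 0]].
det(H) = 0·0 − 4² = -16.
Since det(H) < 0, H is indefinite and the critical point is a saddle point.

saddle point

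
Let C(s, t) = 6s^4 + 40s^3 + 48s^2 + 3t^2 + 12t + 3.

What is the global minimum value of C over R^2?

C(s,t) separates as P(s) + Q(t) + 3, so its minimum is min P + min Q + 3.
P'(s) = 24s(s + 1)(s + 4) vanishes at s ∈ {-4, -1, 0}; Q'(t) = 6(t + 2) vanishes at t ∈ {-2}.
Local minima of P (where P''>0): P(-4)=-256, P(0)=0. Local minima of Q: Q(-2)=-12.
So the global minimum of C is P(-4) + Q(-2) + 3 = -256 − 12 + 3 = -265, attained at (-4, -2).

-265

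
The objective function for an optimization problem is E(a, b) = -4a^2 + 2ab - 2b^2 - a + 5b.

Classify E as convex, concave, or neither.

concave

E is quadratic, so its Hessian is the constant matrix H = [[-8, 2], [2, -4]].
det(H) = 28, tr(H) = -12.
det(H) > 0 and tr(H) < 0, so H is negative definite everywhere: concave.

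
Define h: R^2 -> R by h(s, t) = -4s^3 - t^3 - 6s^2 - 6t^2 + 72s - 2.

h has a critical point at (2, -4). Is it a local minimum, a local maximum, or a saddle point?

The mixed partial ∂²h/∂s∂t is 0, so the Hessian at any point is diag(h_ss, h_tt) = diag(-12(2s + 1), -6(t + 2)).
At (2, -4): H = diag(-60, 12).
The eigenvalues have opposite signs, so H is indefinite: a saddle point.

saddle point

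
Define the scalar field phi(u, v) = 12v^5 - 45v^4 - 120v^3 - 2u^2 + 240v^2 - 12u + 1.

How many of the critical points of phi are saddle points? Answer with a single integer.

2

phi separates as a function of u plus a function of v, so ∇phi=0 decouples.
∂phi/∂u = -4(u + 3) = 0 at u ∈ {-3}; ∂phi/∂v = 60v(v - 4)(v - 1)(v + 2) = 0 at v ∈ {-2, 0, 1, 4}.
The Hessian is diagonal: diag(phi_uu, phi_vv). Second derivatives: phi_uu(-3)=-4; phi_vv(-2)=-2160, phi_vv(0)=480, phi_vv(1)=-540, phi_vv(4)=4320.
Saddle points occur where the two diagonal entries have opposite signs: (-3, 0), (-3, 4). Count: 2.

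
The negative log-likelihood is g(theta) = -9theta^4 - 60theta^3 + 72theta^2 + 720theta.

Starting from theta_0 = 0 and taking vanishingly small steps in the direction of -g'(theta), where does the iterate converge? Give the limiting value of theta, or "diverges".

g'(theta) = -36(theta - 2)(theta + 2)(theta + 5), so g'(0) = 720.
Gradient descent moves in the -g' direction, i.e. theta is decreasing.
The nearest critical point in that direction is theta = -2, where g'' = 432 > 0 (a local minimum). The iterate converges there.

-2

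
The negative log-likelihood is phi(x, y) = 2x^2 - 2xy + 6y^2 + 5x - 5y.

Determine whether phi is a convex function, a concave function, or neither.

phi is quadratic, so its Hessian is the constant matrix H = [[4, -2], [-2, 12]].
det(H) = 44, tr(H) = 16.
det(H) > 0 and tr(H) > 0, so H is positive definite everywhere: convex.

convex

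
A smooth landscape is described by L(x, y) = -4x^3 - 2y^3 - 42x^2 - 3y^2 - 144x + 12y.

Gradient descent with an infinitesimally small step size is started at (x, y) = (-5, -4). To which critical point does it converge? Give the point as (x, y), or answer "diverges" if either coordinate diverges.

(-4, -2)

L is separable, so gradient descent decouples: x follows -∂L/∂x, y follows -∂L/∂y.
∂L/∂x = -12(x + 3)(x + 4); at x=-5 this is -24, so x increases.
∂L/∂y = -6(y - 1)(y + 2); at y=-4 this is -60, so y increases.
x converges to its nearest critical value -4 (a local min of the x-part); y converges to -2. The iterate converges to (-4, -2).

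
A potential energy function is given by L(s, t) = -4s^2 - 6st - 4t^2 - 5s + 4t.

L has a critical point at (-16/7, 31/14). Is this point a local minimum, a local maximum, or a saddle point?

The Hessian of L is constant: H = [[-8, -6], [-6, -8]].
det(H) = (-8)·(-8) − (-6)² = 28.
det(H) > 0 and tr(H) = -16 < 0, so H is negative definite and the point is a local maximum.

local maximum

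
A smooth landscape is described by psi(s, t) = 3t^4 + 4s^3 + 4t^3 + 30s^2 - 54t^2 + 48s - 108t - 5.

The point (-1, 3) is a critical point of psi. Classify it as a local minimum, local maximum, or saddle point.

The mixed partial ∂²psi/∂s∂t is 0, so the Hessian at any point is diag(psi_ss, psi_tt) = diag(12(2s + 5), 12(3t^2 + 2t - 9)).
At (-1, 3): H = diag(36, 288).
Both eigenvalues are positive, so H is positive definite: a local minimum.

local minimum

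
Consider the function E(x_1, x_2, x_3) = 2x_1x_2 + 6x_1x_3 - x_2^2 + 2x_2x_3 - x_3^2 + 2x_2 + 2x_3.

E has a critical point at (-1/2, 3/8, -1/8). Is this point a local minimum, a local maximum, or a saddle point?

saddle point

The Hessian is constant: H = [[0, 2, 6], [2, -2, 2], [6, 2, -2]].
Leading principal minors: Δ₁ = 0, Δ₂ = -4, Δ₃ = 128.
The minors fit neither the all-positive nor the alternating-sign pattern, so H is indefinite: a saddle point.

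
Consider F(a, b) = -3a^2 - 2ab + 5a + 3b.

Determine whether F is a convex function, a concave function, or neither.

neither

F is quadratic, so its Hessian is the constant matrix H = [[-6, -2], [-2, 0]].
det(H) = -4, tr(H) = -6.
det(H) < 0, so H is indefinite: neither convex nor concave.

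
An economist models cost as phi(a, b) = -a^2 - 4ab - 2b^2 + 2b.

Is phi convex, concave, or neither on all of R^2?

phi is quadratic, so its Hessian is the constant matrix H = [[-2, -4], [-4, -4]].
det(H) = -8, tr(H) = -6.
det(H) < 0, so H is indefinite: neither convex nor concave.

neither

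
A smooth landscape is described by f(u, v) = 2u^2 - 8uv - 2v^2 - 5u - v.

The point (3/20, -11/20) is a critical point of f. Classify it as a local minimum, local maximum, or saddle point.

saddle point

The Hessian of f is constant: H = [[4, -8], [-8, -4]].
det(H) = 4·(-4) − (-8)² = -80.
Since det(H) < 0, H is indefinite and the critical point is a saddle point.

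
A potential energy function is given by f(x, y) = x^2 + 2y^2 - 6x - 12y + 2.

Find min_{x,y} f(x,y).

f(x,y) separates as P(x) + Q(y) + 2, so its minimum is min P + min Q + 2.
P'(x) = 2x - 6 vanishes at x ∈ {3}; Q'(y) = 4y - 12 vanishes at y ∈ {3}.
Local minima of P (where P''>0): P(3)=-9. Local minima of Q: Q(3)=-18.
So the global minimum of f is P(3) + Q(3) + 2 = -9 − 18 + 2 = -25, attained at (3, 3).

-25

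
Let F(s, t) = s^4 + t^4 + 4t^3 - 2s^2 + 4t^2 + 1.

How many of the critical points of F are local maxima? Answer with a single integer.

F separates as a function of s plus a function of t, so ∇F=0 decouples.
∂F/∂s = 4s(s - 1)(s + 1) = 0 at s ∈ {-1, 0, 1}; ∂F/∂t = 4t(t + 1)(t + 2) = 0 at t ∈ {-2, -1, 0}.
The Hessian is diagonal: diag(F_ss, F_tt). Second derivatives: F_ss(-1)=8, F_ss(0)=-4, F_ss(1)=8; F_tt(-2)=8, F_tt(-1)=-4, F_tt(0)=8.
Local maxima occur where both diagonal entries negative: (0, -1). Count: 1.

1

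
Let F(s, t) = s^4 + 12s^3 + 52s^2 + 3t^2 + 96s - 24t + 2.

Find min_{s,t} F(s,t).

F(s,t) separates as P(s) + Q(t) + 2, so its minimum is min P + min Q + 2.
P'(s) = 4(s + 2)(s + 3)(s + 4) vanishes at s ∈ {-4, -3, -2}; Q'(t) = 6(t - 4) vanishes at t ∈ {4}.
Local minima of P (where P''>0): P(-4)=-64, P(-2)=-64. Local minima of Q: Q(4)=-48.
So the global minimum of F is P(-4) + Q(4) + 2 = -64 − 48 + 2 = -110, attained at (-4, 4).

-110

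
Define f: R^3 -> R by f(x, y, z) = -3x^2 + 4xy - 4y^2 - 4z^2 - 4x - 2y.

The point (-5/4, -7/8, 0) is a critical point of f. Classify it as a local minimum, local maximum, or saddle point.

The Hessian is constant: H = [[-6, 4, 0], [4, -8, 0], [0, 0, -8]].
Leading principal minors: Δ₁ = -6, Δ₂ = 32, Δ₃ = -256.
The minors alternate sign starting negative (−, +, −), so H is negative definite: a local maximum.

local maximum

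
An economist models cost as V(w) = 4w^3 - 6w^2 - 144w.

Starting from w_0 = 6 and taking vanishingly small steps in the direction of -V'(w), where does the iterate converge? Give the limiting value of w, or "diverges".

V'(w) = 12(w - 4)(w + 3), so V'(6) = 216.
Gradient descent moves in the -V' direction, i.e. w is decreasing.
The nearest critical point in that direction is w = 4, where V'' = 84 > 0 (a local minimum). The iterate converges there.

4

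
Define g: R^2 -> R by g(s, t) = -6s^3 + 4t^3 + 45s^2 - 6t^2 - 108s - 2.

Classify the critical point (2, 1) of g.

The mixed partial ∂²g/∂s∂t is 0, so the Hessian at any point is diag(g_ss, g_tt) = diag(18(-2s + 5), 12(2t - 1)).
At (2, 1): H = diag(18, 12).
Both eigenvalues are positive, so H is positive definite: a local minimum.

local minimum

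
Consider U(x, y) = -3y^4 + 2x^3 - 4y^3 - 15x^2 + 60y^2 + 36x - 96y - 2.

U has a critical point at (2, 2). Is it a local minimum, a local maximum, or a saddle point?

The mixed partial ∂²U/∂x∂y is 0, so the Hessian at any point is diag(U_xx, U_yy) = diag(6(2x - 5), 12(-3y^2 - 2y + 10)).
At (2, 2): H = diag(-6, -72).
Both eigenvalues are negative, so H is negative definite: a local maximum.

local maximum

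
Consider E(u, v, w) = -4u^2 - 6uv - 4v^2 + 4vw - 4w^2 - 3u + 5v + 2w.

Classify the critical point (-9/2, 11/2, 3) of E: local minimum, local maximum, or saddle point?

local maximum

The Hessian is constant: H = [[-8, -6, 0], [-6, -8, 4], [0, 4, -8]].
Leading principal minors: Δ₁ = -8, Δ₂ = 28, Δ₃ = -96.
The minors alternate sign starting negative (−, +, −), so H is negative definite: a local maximum.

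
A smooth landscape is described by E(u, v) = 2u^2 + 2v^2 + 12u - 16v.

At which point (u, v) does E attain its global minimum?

(-3, 4)

E(u,v) separates as P(u) + Q(v), so its minimum is min P + min Q.
P'(u) = 4u + 12 vanishes at u ∈ {-3}; Q'(v) = 4v - 16 vanishes at v ∈ {4}.
Local minima of P (where P''>0): P(-3)=-18. Local minima of Q: Q(4)=-32.
So the global minimum of E is P(-3) + Q(4) = -18 − 32 = -50, attained at (-3, 4).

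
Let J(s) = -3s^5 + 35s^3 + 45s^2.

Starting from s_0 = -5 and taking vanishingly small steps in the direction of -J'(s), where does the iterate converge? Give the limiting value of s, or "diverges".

J'(s) = -15s(s - 3)(s + 1)(s + 2), so J'(-5) = -7200.
Gradient descent moves in the -J' direction, i.e. s is increasing.
The nearest critical point in that direction is s = -2, where J'' = 150 > 0 (a local minimum). The iterate converges there.

-2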